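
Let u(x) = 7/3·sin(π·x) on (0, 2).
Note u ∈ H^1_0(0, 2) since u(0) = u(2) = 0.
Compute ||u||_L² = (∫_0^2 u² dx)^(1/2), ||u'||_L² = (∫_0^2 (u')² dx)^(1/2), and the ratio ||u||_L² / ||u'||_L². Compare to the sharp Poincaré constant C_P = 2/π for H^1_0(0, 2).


||u||_L² / ||u'||_L² = 1/π < C_P = 2/π.

u(x) = 7/3·sin(π·x), so u'(x) = 7*π*cos(π*x)/3.
Writing u(x) = A·sin(kπx/L) with A = 7/3 and k = 2, use ∫_0^L sin²(kπx/L) dx = L/2 and ∫_0^L cos²(kπx/L) dx = L/2.
u² = 49/9·sin²(π·x) and (u')² = 49*π^2/9·cos²(π·x), and each of sin², cos² integrates to L/2 = 1 over (0, 2).
∫_0^2 u² dx = 49/9, so ||u||_L² = 7/3.
∫_0^2 (u')² dx = 49*π^2/9, so ||u'||_L² = 7*π/3.
Ratio ||u||_L² / ||u'||_L² = 1/π.
Sharp Poincaré constant on H^1_0(0, 2) is C_P = L/π = 2/π, achieved by sin(π/2·x).
This is the k = 2 harmonic; the ratio L/(kπ) is strictly less than C_P = L/π, consistent with the sharp inequality ||u||_L² ≤ C_P ||u'||_L².


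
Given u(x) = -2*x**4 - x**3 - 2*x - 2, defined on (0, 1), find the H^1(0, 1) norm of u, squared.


||u||_{H^1}^2 = 31561/630

The H^1 norm (squared) on an interval (0, L) is
  ||u||_{H^1}^2 = ∫_0^L u(x)^2 dx + ∫_0^L u'(x)^2 dx.
Compute u'(x) = -8*x**3 - 3*x**2 - 2.
Then u(x)^2 = 4*x**8 + 4*x**7 + x**6 + 8*x**5 + 12*x**4 + 4*x**3 + 4*x**2 + 8*x + 4 and u'(x)^2 = 64*x**6 + 48*x**5 + 9*x**4 + 32*x**3 + 12*x**2 + 4.
Integrate each monomial from 0 to 1 using ∫_0^1 c·x^n dx = c·1^(n+1)/(n+1):
  ∫_0^1 u(x)^2 dx = ∫_0^1 (4*x^8 + 4*x^7 + x^6 + 8*x^5 + 12*x^4 + 4*x^3 + 4*x^2 + 8*x + 4) dx. Term by term:
    ∫_0^1 4*x^8 dx = 4/9;  ∫_0^1 4*x^7 dx = 1/2;  ∫_0^1 x^6 dx = 1/7;
    ∫_0^1 8*x^5 dx = 4/3;  ∫_0^1 12*x^4 dx = 12/5;  ∫_0^1 4*x^3 dx = 1;
    ∫_0^1 4*x^2 dx = 4/3;  ∫_0^1 8*x dx = 4;  ∫_0^1 4 dx = 4.
  Sum: 4/9 + 1/2 + 1/7 + 4/3 + 12/5 + 1 + 4/3 + 4 + 4 = 9547/630.
  ∫_0^1 u'(x)^2 dx = ∫_0^1 (64*x^6 + 48*x^5 + 9*x^4 + 32*x^3 + 12*x^2 + 4) dx. Term by term:
    ∫_0^1 64*x^6 dx = 64/7;  ∫_0^1 48*x^5 dx = 8;  ∫_0^1 9*x^4 dx = 9/5;
    ∫_0^1 32*x^3 dx = 8;  ∫_0^1 12*x^2 dx = 4;  ∫_0^1 4 dx = 4.
  Sum: 64/7 + 8 + 9/5 + 8 + 4 + 4 = 1223/35.
Adding: ||u||_{H^1}^2 = 9547/630 + 1223/35 = 31561/630.


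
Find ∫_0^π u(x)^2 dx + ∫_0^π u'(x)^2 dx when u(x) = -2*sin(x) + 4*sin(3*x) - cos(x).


||u||_{H^1(0,π)}^2 = 85*π

u'(x) = sin(x) - 2*cos(x) + 12*cos(3*x).
Expand u² and (u')² and integrate term by term on (0, π), using: for integers n ≥ 1, ∫_0^π sin²(nx) dx = ∫_0^π cos²(nx) dx = π/2; for n ≠ n', ∫_0^π sin(nx)sin(n'x) dx = ∫_0^π cos(nx)cos(n'x) dx = 0; and by product-to-sum, ∫_0^π sin(nx)cos(n'x) dx = ½∫_0^π [sin((n+n')x) + sin((n−n')x)] dx, which is 0 when n+n' is even and 2n/(n²−n'²) when n+n' is odd (it need not vanish on (0, π)).
  u² squared terms: (-1)²·∫cos(x)² dx = 1·π/2 = π/2;  (-2)²·∫sin(x)² dx = 4·π/2 = 2*π;  (4)²·∫sin(3x)² dx = 16·π/2 = 8*π.
  u² cross terms: 2·(-1)·(-2)·∫cos(x)·sin(x) dx = 4·(0) = 0;  2·(-1)·(4)·∫cos(x)·sin(3x) dx = -8·(0) = 0;  2·(-2)·(4)·∫sin(x)·sin(3x) dx = -16·(0) = 0.
  So ∫_0^π u² dx = π/2 + 2*π + 8*π + 0 + 0 + 0 = 21*π/2.
  (u')² squared terms: (-2)²·∫cos(x)² dx = 4·π/2 = 2*π;  (12)²·∫cos(3x)² dx = 144·π/2 = 72*π;  (1)²·∫sin(x)² dx = 1·π/2 = π/2.
  (u')² cross terms: 2·(-2)·(12)·∫cos(x)·cos(3x) dx = -48·(0) = 0;  2·(-2)·(1)·∫cos(x)·sin(x) dx = -4·(0) = 0;  2·(12)·(1)·∫cos(3x)·sin(x) dx = 24·(0) = 0.
  So ∫_0^π (u')² dx = 2*π + 72*π + π/2 + 0 + 0 + 0 = 149*π/2.
||u||_{H^1}^2 = (21*π/2) + (149*π/2) = 85*π.


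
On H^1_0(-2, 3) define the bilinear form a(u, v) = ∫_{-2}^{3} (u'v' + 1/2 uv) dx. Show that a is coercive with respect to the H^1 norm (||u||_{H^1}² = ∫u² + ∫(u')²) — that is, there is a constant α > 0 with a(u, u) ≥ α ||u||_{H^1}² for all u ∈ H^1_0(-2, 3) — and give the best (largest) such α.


α = (π^2 + 25/2)/(π^2 + 25)

Coercivity of a(·,·) on H^1_0(-2, 3) means a(u, u) ≥ α ||u||_{H^1}² for every u ∈ H^1_0.
The interval has length L = 5, and Poincaré/coercivity depend only on L. Here a(u, u) = ∫(u')² + (1/2)·∫u².
Here 0 < c = 1/2 < 1. The condition a(u,u) ≥ α||u||_{H^1}² reads (1−α)∫(u')² ≥ (α−c)∫u². Any admissible α is ≤ 1 (rapidly oscillating u have ∫u²/∫(u')² → 0), and α = 1 would force 0 ≥ (1−c)∫u², impossible since c < 1; so 1−α > 0. By the sharp Poincaré inequality on H^1_0 of an interval of length L, ∫(u')² ≥ (π/L)²∫u² with equality for the first sine mode sin(π(x−x₀)/L) (x₀ the left endpoint), so the inequality holds for all u iff (1−α)(π/L)² ≥ α − c, i.e. α ≤ ((π/L)² + c)/((π/L)² + 1) = (1 + c(L/π)²)/(1 + (L/π)²). With (π/L)² = π^2/25 and c = 1/2, the largest admissible constant is α = ((π/L)² + c)/((π/L)² + 1).
Simplifying, α = (π^2 + 25/2)/(π^2 + 25).


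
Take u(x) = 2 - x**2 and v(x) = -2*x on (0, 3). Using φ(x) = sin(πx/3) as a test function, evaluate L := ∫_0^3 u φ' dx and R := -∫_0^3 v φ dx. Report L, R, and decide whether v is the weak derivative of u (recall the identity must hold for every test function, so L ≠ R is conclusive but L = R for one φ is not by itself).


LHS = 18/π, RHS = 18/π. Yes, v = u' weakly.

u(x) = 2 - x**2, classical derivative u'(x) = -2*x.
φ(x) = sin(πx/3), so φ'(x) = π*cos(π*x/3)/3.
Note φ(0) = φ(3) = 0, so the boundary term u·φ vanishes.
LHS = ∫_0^3 u(x) φ'(x) dx = ∫_0^3 (-π*x^2*cos(π*x/3)/3 + 2*π*cos(π*x/3)/3) dx. Term by term:
  ∫_0^3 2*π*cos(π*x/3)/3 dx = 0;  ∫_0^3 -π*x^2*cos(π*x/3)/3 dx = 18/π.
Sum: 0 + 18/π = 18/π.
So LHS = 18/π.
∫_0^3 v(x) φ(x) dx = ∫_0^3 (-2*x*sin(π*x/3)) dx. Term by term:
  ∫_0^3 -2*x*sin(π*x/3) dx = -18/π.
So RHS = -∫_0^3 v(x) φ(x) dx = 18/π.
LHS = RHS, so the identity holds for this test φ.
Moreover u is smooth here and v(x) = u'(x) = -2*x pointwise, so the identity holds for every test function. Hence v is the weak derivative of u.


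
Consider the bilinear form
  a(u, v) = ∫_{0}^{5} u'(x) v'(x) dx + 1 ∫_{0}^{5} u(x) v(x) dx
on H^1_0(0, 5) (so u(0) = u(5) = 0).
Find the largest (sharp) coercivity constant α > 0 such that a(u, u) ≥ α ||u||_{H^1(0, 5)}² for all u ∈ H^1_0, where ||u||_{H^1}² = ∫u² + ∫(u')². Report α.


α = 1

Coercivity of a(·,·) on H^1_0(0, 5) means a(u, u) ≥ α ||u||_{H^1}² for every u ∈ H^1_0.
The interval has length L = 5, and Poincaré/coercivity depend only on L. Here a(u, u) = ∫(u')² + (1)·∫u².
Here c = 1 ≥ 1, so a(u,u) = ∫(u')² + c∫u² ≥ ∫(u')² + ∫u² = ||u||_{H^1}², i.e. α = 1 works. No larger α is possible: a(u,u) ≥ α||u||_{H^1}² means (1−α)∫(u')² ≥ (α−c)∫u², and for the modes u_n = sin(nπ(x−x₀)/L) (x₀ the left endpoint) one has ∫u_n²/∫(u_n')² = (L/(nπ))² → 0, so a(u_n,u_n)/||u_n||_{H^1}² → 1. Hence the optimal constant is α = 1.
Therefore α = 1.


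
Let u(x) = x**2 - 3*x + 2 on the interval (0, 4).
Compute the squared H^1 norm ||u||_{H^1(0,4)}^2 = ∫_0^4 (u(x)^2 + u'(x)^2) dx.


||u||_{H^1}^2 = 652/15

The H^1 norm (squared) on an interval (0, L) is
  ||u||_{H^1}^2 = ∫_0^L u(x)^2 dx + ∫_0^L u'(x)^2 dx.
Compute u'(x) = 2*x - 3.
Then u(x)^2 = x**4 - 6*x**3 + 13*x**2 - 12*x + 4 and u'(x)^2 = 4*x**2 - 12*x + 9.
Integrate each monomial from 0 to 4 using ∫_0^4 c·x^n dx = c·4^(n+1)/(n+1):
  ∫_0^4 u(x)^2 dx = ∫_0^4 (x^4 - 6*x^3 + 13*x^2 - 12*x + 4) dx. Term by term:
    ∫_0^4 x^4 dx = 1024/5;  ∫_0^4 -6*x^3 dx = -384;  ∫_0^4 13*x^2 dx = 832/3;
    ∫_0^4 -12*x dx = -96;  ∫_0^4 4 dx = 16.
  Sum: 1024/5 − 384 + 832/3 − 96 + 16 = 272/15.
  ∫_0^4 u'(x)^2 dx = ∫_0^4 (4*x^2 - 12*x + 9) dx. Term by term:
    ∫_0^4 4*x^2 dx = 256/3;  ∫_0^4 -12*x dx = -96;  ∫_0^4 9 dx = 36.
  Sum: 256/3 − 96 + 36 = 76/3.
Adding: ||u||_{H^1}^2 = 272/15 + 76/3 = 652/15.


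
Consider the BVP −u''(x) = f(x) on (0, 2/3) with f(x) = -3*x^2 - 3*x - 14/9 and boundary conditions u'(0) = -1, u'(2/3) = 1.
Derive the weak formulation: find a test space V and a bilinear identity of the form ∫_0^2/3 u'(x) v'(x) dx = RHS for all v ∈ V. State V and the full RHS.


V = H^1(0, 2/3) (v unrestricted at boundary; u is determined up to an additive constant); weak form: ∫_0^2/3 u'v' dx = ∫_0^2/3 (-3*x^2 - 3*x - 14/9) v dx + v(2/3) + v(0) for all v ∈ V.

Multiply both sides by a test function v and integrate from 0 to 2/3:
  ∫_0^2/3 −u''(x) v(x) dx = ∫_0^2/3 f(x) v(x) dx.
Integrate the LHS by parts once:
  ∫_0^2/3 −u'' v dx = −[u'(x) v(x)]_0^2/3 + ∫_0^2/3 u'(x) v'(x) dx.
Thus ∫_0^2/3 u'(x) v'(x) dx = ∫_0^2/3 f(x) v(x) dx + [u'(x) v(x)]_0^2/3.
Choose V so that boundary terms are either known or forced to vanish.
u has inhomogeneous Neumann u'(0) = -1, u'(2/3) = 1. [u' v]_0^2/3 = (1)·v(2/3) − (-1)·v(0) = v(2/3) + v(0). Take V = H^1(0, 2/3); boundary term becomes part of RHS.
Weak formulation: find u (satisfying any essential BC) such that ∫_0^2/3 u'(x) v'(x) dx = ∫_0^2/3 f v dx + v(2/3) + v(0) for all v ∈ V (Neumann data are natural BCs: they enter the RHS as boundary terms).
Substituting f(x) = -3*x^2 - 3*x - 14/9, the right-hand side is ∫_0^2/3 (-3*x^2 - 3*x - 14/9) v dx + v(2/3) + v(0).
Compatibility check (pure Neumann): taking v ≡ 1 ∈ V gives 0 = ∫_0^2/3 f dx + (1) − (-1), i.e. ∫_0^2/3 f dx must equal u'(0) − u'(2/3) = -2. Indeed ∫_0^2/3 (-3*x^2 - 3*x - 14/9) dx = -2, so the data are compatible. The solution is then unique only up to an additive constant (fix it e.g. by requiring ∫_0^2/3 u dx = 0).


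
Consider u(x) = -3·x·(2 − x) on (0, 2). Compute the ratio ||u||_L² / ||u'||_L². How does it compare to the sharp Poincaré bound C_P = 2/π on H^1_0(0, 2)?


||u||_L² / ||u'||_L² = sqrt(10)/5 < C_P = 2/π.

u(x) = -3·x·(2 − x), so u'(x) = 6*x - 6.
u(x) = -3·x·(2 − x) vanishes at x = 0 and x = 2, so u ∈ H^1_0(0, 2). Differentiate via the product rule and integrate the resulting polynomials term by term.
  ∫_0^2 u² dx = ∫_0^2 (9*x^4 - 36*x^3 + 36*x^2) dx. Term by term:
    ∫_0^2 9*x^4 dx = 288/5;  ∫_0^2 -36*x^3 dx = -144;  ∫_0^2 36*x^2 dx = 96.
  Sum: 288/5 − 144 + 96 = 48/5.
  ∫_0^2 (u')² dx = ∫_0^2 (36*x^2 - 72*x + 36) dx. Term by term:
    ∫_0^2 36*x^2 dx = 96;  ∫_0^2 -72*x dx = -144;  ∫_0^2 36 dx = 72.
  Sum: 96 − 144 + 72 = 24.
∫_0^2 u² dx = 48/5, so ||u||_L² = 4*sqrt(15)/5.
∫_0^2 (u')² dx = 24, so ||u'||_L² = 2*sqrt(6).
Ratio ||u||_L² / ||u'||_L² = sqrt(10)/5.
Sharp Poincaré constant on H^1_0(0, 2) is C_P = L/π = 2/π, achieved by sin(π/2·x).
A polynomial bump cannot attain the sharp Poincaré constant (only the first sine eigenfunction does), so the ratio is strictly less than C_P, consistent with ||u||_L² ≤ C_P ||u'||_L².


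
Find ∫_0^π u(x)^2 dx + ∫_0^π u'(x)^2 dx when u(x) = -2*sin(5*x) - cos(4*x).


||u||_{H^1(0,π)}^2 = 680/9 + 121*π/2

u'(x) = 4*sin(4*x) - 10*cos(5*x).
Expand u² and (u')² and integrate term by term on (0, π), using: for integers n ≥ 1, ∫_0^π sin²(nx) dx = ∫_0^π cos²(nx) dx = π/2; for n ≠ n', ∫_0^π sin(nx)sin(n'x) dx = ∫_0^π cos(nx)cos(n'x) dx = 0; and by product-to-sum, ∫_0^π sin(nx)cos(n'x) dx = ½∫_0^π [sin((n+n')x) + sin((n−n')x)] dx, which is 0 when n+n' is even and 2n/(n²−n'²) when n+n' is odd (it need not vanish on (0, π)).
  u² squared terms: (-1)²·∫cos(4x)² dx = 1·π/2 = π/2;  (-2)²·∫sin(5x)² dx = 4·π/2 = 2*π.
  u² cross terms: 2·(-1)·(-2)·∫cos(4x)·sin(5x) dx = 4·(10/9) = 40/9.
  So ∫_0^π u² dx = π/2 + 2*π + 40/9 = 40/9 + 5*π/2.
  (u')² squared terms: (-10)²·∫cos(5x)² dx = 100·π/2 = 50*π;  (4)²·∫sin(4x)² dx = 16·π/2 = 8*π.
  (u')² cross terms: 2·(-10)·(4)·∫cos(5x)·sin(4x) dx = -80·(-8/9) = 640/9.
  So ∫_0^π (u')² dx = 50*π + 8*π + 640/9 = 640/9 + 58*π.
||u||_{H^1}^2 = (40/9 + 5*π/2) + (640/9 + 58*π) = 680/9 + 121*π/2.


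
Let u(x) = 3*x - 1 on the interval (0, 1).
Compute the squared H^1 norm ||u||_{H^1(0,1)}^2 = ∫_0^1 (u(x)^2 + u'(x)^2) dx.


||u||_{H^1}^2 = 10

The H^1 norm (squared) on an interval (0, L) is
  ||u||_{H^1}^2 = ∫_0^L u(x)^2 dx + ∫_0^L u'(x)^2 dx.
Compute u'(x) = 3.
Then u(x)^2 = 9*x**2 - 6*x + 1 and u'(x)^2 = 9.
Integrate each monomial from 0 to 1 using ∫_0^1 c·x^n dx = c·1^(n+1)/(n+1):
  ∫_0^1 u(x)^2 dx = ∫_0^1 (9*x^2 - 6*x + 1) dx. Term by term:
    ∫_0^1 9*x^2 dx = 3;  ∫_0^1 -6*x dx = -3;  ∫_0^1 1 dx = 1.
  Sum: 3 − 3 + 1 = 1.
  ∫_0^1 u'(x)^2 dx = ∫_0^1 (9) dx. Term by term:
    ∫_0^1 9 dx = 9.
Adding: ||u||_{H^1}^2 = 1 + 9 = 10.


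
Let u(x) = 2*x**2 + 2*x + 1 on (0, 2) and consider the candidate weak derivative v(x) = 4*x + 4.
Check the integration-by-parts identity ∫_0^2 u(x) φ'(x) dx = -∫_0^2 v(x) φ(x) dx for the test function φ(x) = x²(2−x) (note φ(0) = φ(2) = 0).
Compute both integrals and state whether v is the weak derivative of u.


LHS = -136/15, RHS = -176/15. No, v is not the weak derivative of u.

u(x) = 2*x**2 + 2*x + 1, classical derivative u'(x) = 4*x + 2.
φ(x) = x²(2−x), so φ'(x) = x*(4 - 3*x).
Note φ(0) = φ(2) = 0, so the boundary term u·φ vanishes.
LHS = ∫_0^2 u(x) φ'(x) dx = ∫_0^2 (-6*x^4 + 2*x^3 + 5*x^2 + 4*x) dx. Term by term:
  ∫_0^2 -6*x^4 dx = -192/5;  ∫_0^2 2*x^3 dx = 8;  ∫_0^2 5*x^2 dx = 40/3;
  ∫_0^2 4*x dx = 8.
Sum: -192/5 + 8 + 40/3 + 8 = -136/15.
So LHS = -136/15.
∫_0^2 v(x) φ(x) dx = ∫_0^2 (-4*x^4 + 4*x^3 + 8*x^2) dx. Term by term:
  ∫_0^2 -4*x^4 dx = -128/5;  ∫_0^2 4*x^3 dx = 16;  ∫_0^2 8*x^2 dx = 64/3.
Sum: -128/5 + 16 + 64/3 = 176/15.
So RHS = -∫_0^2 v(x) φ(x) dx = -176/15.
LHS − RHS = 8/3 ≠ 0, so the identity fails.
(For a valid weak derivative the identity must hold for EVERY test function, in particular this one. The failure shows v is NOT the weak derivative of u.)
Correct weak derivative would be u'(x) = 4*x + 2.


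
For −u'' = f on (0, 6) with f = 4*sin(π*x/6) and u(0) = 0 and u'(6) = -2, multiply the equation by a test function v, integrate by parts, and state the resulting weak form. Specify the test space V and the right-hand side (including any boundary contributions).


V = {v ∈ H^1(0, 6) : v(0) = 0} (test functions vanish at x = 0 where u is specified); weak form: ∫_0^6 u'v' dx = ∫_0^6 (4*sin(π*x/6)) v dx − 2·v(6) for all v ∈ V.

Multiply both sides by a test function v and integrate from 0 to 6:
  ∫_0^6 −u''(x) v(x) dx = ∫_0^6 f(x) v(x) dx.
Integrate the LHS by parts once:
  ∫_0^6 −u'' v dx = −[u'(x) v(x)]_0^6 + ∫_0^6 u'(x) v'(x) dx.
Thus ∫_0^6 u'(x) v'(x) dx = ∫_0^6 f(x) v(x) dx + [u'(x) v(x)]_0^6.
Choose V so that boundary terms are either known or forced to vanish.
Mixed BC: u(0) = 0 (Dirichlet) and u'(6) = -2 (Neumann). Define V = {v ∈ H^1(0, 6) : v(0) = 0}. Then [u' v]_0^6 = u'(6)·v(6) − u'(0)·0 = − 2·v(6).
Weak formulation: find u (satisfying any essential BC) such that ∫_0^6 u'(x) v'(x) dx = ∫_0^6 f v dx − 2·v(6) for all v ∈ V (Dirichlet at 0 absorbed into V; Neumann datum at x = 6 contributes the boundary term).
Substituting f(x) = 4*sin(π*x/6), the right-hand side is ∫_0^6 (4*sin(π*x/6)) v dx − 2·v(6).


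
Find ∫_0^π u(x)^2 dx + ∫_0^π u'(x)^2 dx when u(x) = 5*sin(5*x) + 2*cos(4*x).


||u||_{H^1(0,π)}^2 = 3400/9 + 359*π

u'(x) = -8*sin(4*x) + 25*cos(5*x).
Expand u² and (u')² and integrate term by term on (0, π), using: for integers n ≥ 1, ∫_0^π sin²(nx) dx = ∫_0^π cos²(nx) dx = π/2; for n ≠ n', ∫_0^π sin(nx)sin(n'x) dx = ∫_0^π cos(nx)cos(n'x) dx = 0; and by product-to-sum, ∫_0^π sin(nx)cos(n'x) dx = ½∫_0^π [sin((n+n')x) + sin((n−n')x)] dx, which is 0 when n+n' is even and 2n/(n²−n'²) when n+n' is odd (it need not vanish on (0, π)).
  u² squared terms: (2)²·∫cos(4x)² dx = 4·π/2 = 2*π;  (5)²·∫sin(5x)² dx = 25·π/2 = 25*π/2.
  u² cross terms: 2·(2)·(5)·∫cos(4x)·sin(5x) dx = 20·(10/9) = 200/9.
  So ∫_0^π u² dx = 2*π + 25*π/2 + 200/9 = 200/9 + 29*π/2.
  (u')² squared terms: (-8)²·∫sin(4x)² dx = 64·π/2 = 32*π;  (25)²·∫cos(5x)² dx = 625·π/2 = 625*π/2.
  (u')² cross terms: 2·(-8)·(25)·∫sin(4x)·cos(5x) dx = -400·(-8/9) = 3200/9.
  So ∫_0^π (u')² dx = 32*π + 625*π/2 + 3200/9 = 3200/9 + 689*π/2.
||u||_{H^1}^2 = (200/9 + 29*π/2) + (3200/9 + 689*π/2) = 3400/9 + 359*π.


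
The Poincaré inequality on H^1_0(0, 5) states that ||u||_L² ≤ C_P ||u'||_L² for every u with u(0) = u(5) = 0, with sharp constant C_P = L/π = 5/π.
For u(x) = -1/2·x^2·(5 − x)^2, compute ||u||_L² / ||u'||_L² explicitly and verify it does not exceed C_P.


||u||_L² / ||u'||_L² = 5*sqrt(3)/6 < C_P = 5/π.

u(x) = -1/2·x^2·(5 − x)^2, so u'(x) = x*(x*(5 - x) - (x - 5)^2).
u(x) = -1/2·x^2·(5 − x)^2 vanishes at x = 0 and x = 5, so u ∈ H^1_0(0, 5). Differentiate via the product rule and integrate the resulting polynomials term by term.
  ∫_0^5 u² dx = ∫_0^5 (x^8/4 - 5*x^7 + 75*x^6/2 - 125*x^5 + 625*x^4/4) dx. Term by term:
    ∫_0^5 x^8/4 dx = 1953125/36;  ∫_0^5 -5*x^7 dx = -1953125/8;  ∫_0^5 75*x^6/2 dx = 5859375/14;
    ∫_0^5 -125*x^5 dx = -1953125/6;  ∫_0^5 625*x^4/4 dx = 390625/4.
  Sum: 1953125/36 − 1953125/8 + 5859375/14 − 1953125/6 + 390625/4 = 390625/504.
  ∫_0^5 (u')² dx = ∫_0^5 (4*x^6 - 60*x^5 + 325*x^4 - 750*x^3 + 625*x^2) dx. Term by term:
    ∫_0^5 4*x^6 dx = 312500/7;  ∫_0^5 -60*x^5 dx = -156250;  ∫_0^5 325*x^4 dx = 203125;
    ∫_0^5 -750*x^3 dx = -234375/2;  ∫_0^5 625*x^2 dx = 78125/3.
  Sum: 312500/7 − 156250 + 203125 − 234375/2 + 78125/3 = 15625/42.
∫_0^5 u² dx = 390625/504, so ||u||_L² = 625*sqrt(14)/84.
∫_0^5 (u')² dx = 15625/42, so ||u'||_L² = 125*sqrt(42)/42.
Ratio ||u||_L² / ||u'||_L² = 5*sqrt(3)/6.
Sharp Poincaré constant on H^1_0(0, 5) is C_P = L/π = 5/π, achieved by sin(π/5·x).
A polynomial bump cannot attain the sharp Poincaré constant (only the first sine eigenfunction does), so the ratio is strictly less than C_P, consistent with ||u||_L² ≤ C_P ||u'||_L².


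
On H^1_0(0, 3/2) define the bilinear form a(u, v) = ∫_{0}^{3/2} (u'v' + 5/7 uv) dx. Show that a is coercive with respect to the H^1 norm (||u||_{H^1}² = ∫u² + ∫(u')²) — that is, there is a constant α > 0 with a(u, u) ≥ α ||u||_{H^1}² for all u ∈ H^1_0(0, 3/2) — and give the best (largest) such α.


α = (45 + 28*π^2)/(7*(9 + 4*π^2))

Coercivity of a(·,·) on H^1_0(0, 3/2) means a(u, u) ≥ α ||u||_{H^1}² for every u ∈ H^1_0.
The interval has length L = 3/2, and Poincaré/coercivity depend only on L. Here a(u, u) = ∫(u')² + (5/7)·∫u².
Here 0 < c = 5/7 < 1. The condition a(u,u) ≥ α||u||_{H^1}² reads (1−α)∫(u')² ≥ (α−c)∫u². Any admissible α is ≤ 1 (rapidly oscillating u have ∫u²/∫(u')² → 0), and α = 1 would force 0 ≥ (1−c)∫u², impossible since c < 1; so 1−α > 0. By the sharp Poincaré inequality on H^1_0 of an interval of length L, ∫(u')² ≥ (π/L)²∫u² with equality for the first sine mode sin(π(x−x₀)/L) (x₀ the left endpoint), so the inequality holds for all u iff (1−α)(π/L)² ≥ α − c, i.e. α ≤ ((π/L)² + c)/((π/L)² + 1) = (1 + c(L/π)²)/(1 + (L/π)²). With (π/L)² = 4*π^2/9 and c = 5/7, the largest admissible constant is α = ((π/L)² + c)/((π/L)² + 1).
Simplifying, α = (45 + 28*π^2)/(7*(9 + 4*π^2)).


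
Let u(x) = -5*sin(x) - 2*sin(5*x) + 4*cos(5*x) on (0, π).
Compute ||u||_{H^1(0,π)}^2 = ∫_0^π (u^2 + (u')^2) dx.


||u||_{H^1(0,π)}^2 = 285*π

u'(x) = -20*sin(5*x) - 5*cos(x) - 10*cos(5*x).
Expand u² and (u')² and integrate term by term on (0, π), using: for integers n ≥ 1, ∫_0^π sin²(nx) dx = ∫_0^π cos²(nx) dx = π/2; for n ≠ n', ∫_0^π sin(nx)sin(n'x) dx = ∫_0^π cos(nx)cos(n'x) dx = 0; and by product-to-sum, ∫_0^π sin(nx)cos(n'x) dx = ½∫_0^π [sin((n+n')x) + sin((n−n')x)] dx, which is 0 when n+n' is even and 2n/(n²−n'²) when n+n' is odd (it need not vanish on (0, π)).
  u² squared terms: (-5)²·∫sin(x)² dx = 25·π/2 = 25*π/2;  (-2)²·∫sin(5x)² dx = 4·π/2 = 2*π;  (4)²·∫cos(5x)² dx = 16·π/2 = 8*π.
  u² cross terms: 2·(-5)·(-2)·∫sin(x)·sin(5x) dx = 20·(0) = 0;  2·(-5)·(4)·∫sin(x)·cos(5x) dx = -40·(0) = 0;  2·(-2)·(4)·∫sin(5x)·cos(5x) dx = -16·(0) = 0.
  So ∫_0^π u² dx = 25*π/2 + 2*π + 8*π + 0 + 0 + 0 = 45*π/2.
  (u')² squared terms: (-20)²·∫sin(5x)² dx = 400·π/2 = 200*π;  (-10)²·∫cos(5x)² dx = 100·π/2 = 50*π;  (-5)²·∫cos(x)² dx = 25·π/2 = 25*π/2.
  (u')² cross terms: 2·(-20)·(-10)·∫sin(5x)·cos(5x) dx = 400·(0) = 0;  2·(-20)·(-5)·∫sin(5x)·cos(x) dx = 200·(0) = 0;  2·(-10)·(-5)·∫cos(5x)·cos(x) dx = 100·(0) = 0.
  So ∫_0^π (u')² dx = 200*π + 50*π + 25*π/2 + 0 + 0 + 0 = 525*π/2.
||u||_{H^1}^2 = (45*π/2) + (525*π/2) = 285*π.


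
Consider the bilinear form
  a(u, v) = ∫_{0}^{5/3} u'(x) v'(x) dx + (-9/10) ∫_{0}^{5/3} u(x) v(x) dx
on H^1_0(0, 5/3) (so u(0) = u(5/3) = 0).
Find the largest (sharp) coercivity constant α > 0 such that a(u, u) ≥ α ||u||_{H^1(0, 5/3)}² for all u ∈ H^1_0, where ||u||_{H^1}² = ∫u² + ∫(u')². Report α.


α = 9*(-5 + 2*π^2)/(2*(25 + 9*π^2))

Coercivity of a(·,·) on H^1_0(0, 5/3) means a(u, u) ≥ α ||u||_{H^1}² for every u ∈ H^1_0.
The interval has length L = 5/3, and Poincaré/coercivity depend only on L. Here a(u, u) = ∫(u')² + (-9/10)·∫u².
Here c = -9/10 < 0 with |c| < (π/L)² = 9*π^2/25, so coercivity still holds. The condition a(u,u) ≥ α||u||_{H^1}² reads (1−α)∫(u')² ≥ (α−c)∫u². Any admissible α is ≤ 1 (rapidly oscillating u have ∫u²/∫(u')² → 0), and α = 1 would force 0 ≥ (1−c)∫u², impossible since c < 1; so 1−α > 0. By the sharp Poincaré inequality on H^1_0 of an interval of length L, ∫(u')² ≥ (π/L)²∫u² with equality for the first sine mode sin(π(x−x₀)/L) (x₀ the left endpoint), so the inequality holds for all u iff (1−α)(π/L)² ≥ α − c, i.e. α ≤ ((π/L)² + c)/((π/L)² + 1) = (1 + c(L/π)²)/(1 + (L/π)²). (Direct route, valid since c ≤ 0: Poincaré gives c∫u² ≥ c(L/π)²∫(u')², so a(u,u) ≥ (1 + c(L/π)²)∫(u')², while ||u||_{H^1}² ≤ (1 + (L/π)²)∫(u')²; dividing yields the same α.) With (π/L)² = 9*π^2/25 and c = -9/10, the largest admissible constant is α = ((π/L)² + c)/((π/L)² + 1).
Simplifying, α = 9*(-5 + 2*π^2)/(2*(25 + 9*π^2)).


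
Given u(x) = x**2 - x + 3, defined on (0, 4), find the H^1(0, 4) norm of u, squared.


||u||_{H^1}^2 = 4072/15

The H^1 norm (squared) on an interval (0, L) is
  ||u||_{H^1}^2 = ∫_0^L u(x)^2 dx + ∫_0^L u'(x)^2 dx.
Compute u'(x) = 2*x - 1.
Then u(x)^2 = x**4 - 2*x**3 + 7*x**2 - 6*x + 9 and u'(x)^2 = 4*x**2 - 4*x + 1.
Integrate each monomial from 0 to 4 using ∫_0^4 c·x^n dx = c·4^(n+1)/(n+1):
  ∫_0^4 u(x)^2 dx = ∫_0^4 (x^4 - 2*x^3 + 7*x^2 - 6*x + 9) dx. Term by term:
    ∫_0^4 x^4 dx = 1024/5;  ∫_0^4 -2*x^3 dx = -128;  ∫_0^4 7*x^2 dx = 448/3;
    ∫_0^4 -6*x dx = -48;  ∫_0^4 9 dx = 36.
  Sum: 1024/5 − 128 + 448/3 − 48 + 36 = 3212/15.
  ∫_0^4 u'(x)^2 dx = ∫_0^4 (4*x^2 - 4*x + 1) dx. Term by term:
    ∫_0^4 4*x^2 dx = 256/3;  ∫_0^4 -4*x dx = -32;  ∫_0^4 1 dx = 4.
  Sum: 256/3 − 32 + 4 = 172/3.
Adding: ||u||_{H^1}^2 = 3212/15 + 172/3 = 4072/15.


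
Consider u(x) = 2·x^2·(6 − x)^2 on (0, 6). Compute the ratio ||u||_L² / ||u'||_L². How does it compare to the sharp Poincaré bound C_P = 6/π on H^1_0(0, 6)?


||u||_L² / ||u'||_L² = sqrt(3) < C_P = 6/π.

u(x) = 2·x^2·(6 − x)^2, so u'(x) = 8*x*(x - 6)*(x - 3).
u(x) = 2·x^2·(6 − x)^2 vanishes at x = 0 and x = 6, so u ∈ H^1_0(0, 6). Differentiate via the product rule and integrate the resulting polynomials term by term.
  ∫_0^6 u² dx = ∫_0^6 (4*x^8 - 96*x^7 + 864*x^6 - 3456*x^5 + 5184*x^4) dx. Term by term:
    ∫_0^6 4*x^8 dx = 4478976;  ∫_0^6 -96*x^7 dx = -20155392;  ∫_0^6 864*x^6 dx = 241864704/7;
    ∫_0^6 -3456*x^5 dx = -26873856;  ∫_0^6 5184*x^4 dx = 40310784/5.
  Sum: 4478976 − 20155392 + 241864704/7 − 26873856 + 40310784/5 = 2239488/35.
  ∫_0^6 (u')² dx = ∫_0^6 (64*x^6 - 1152*x^5 + 7488*x^4 - 20736*x^3 + 20736*x^2) dx. Term by term:
    ∫_0^6 64*x^6 dx = 17915904/7;  ∫_0^6 -1152*x^5 dx = -8957952;  ∫_0^6 7488*x^4 dx = 58226688/5;
    ∫_0^6 -20736*x^3 dx = -6718464;  ∫_0^6 20736*x^2 dx = 1492992.
  Sum: 17915904/7 − 8957952 + 58226688/5 − 6718464 + 1492992 = 746496/35.
∫_0^6 u² dx = 2239488/35, so ||u||_L² = 864*sqrt(105)/35.
∫_0^6 (u')² dx = 746496/35, so ||u'||_L² = 864*sqrt(35)/35.
Ratio ||u||_L² / ||u'||_L² = sqrt(3).
Sharp Poincaré constant on H^1_0(0, 6) is C_P = L/π = 6/π, achieved by sin(π/6·x).
A polynomial bump cannot attain the sharp Poincaré constant (only the first sine eigenfunction does), so the ratio is strictly less than C_P, consistent with ||u||_L² ≤ C_P ||u'||_L².


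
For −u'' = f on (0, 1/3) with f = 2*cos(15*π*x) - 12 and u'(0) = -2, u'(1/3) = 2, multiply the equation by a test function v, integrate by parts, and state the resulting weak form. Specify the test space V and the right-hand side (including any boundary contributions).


V = H^1(0, 1/3) (v unrestricted at boundary; u is determined up to an additive constant); weak form: ∫_0^1/3 u'v' dx = ∫_0^1/3 (2*cos(15*π*x) - 12) v dx + 2·v(1/3) + 2·v(0) for all v ∈ V.

Multiply both sides by a test function v and integrate from 0 to 1/3:
  ∫_0^1/3 −u''(x) v(x) dx = ∫_0^1/3 f(x) v(x) dx.
Integrate the LHS by parts once:
  ∫_0^1/3 −u'' v dx = −[u'(x) v(x)]_0^1/3 + ∫_0^1/3 u'(x) v'(x) dx.
Thus ∫_0^1/3 u'(x) v'(x) dx = ∫_0^1/3 f(x) v(x) dx + [u'(x) v(x)]_0^1/3.
Choose V so that boundary terms are either known or forced to vanish.
u has inhomogeneous Neumann u'(0) = -2, u'(1/3) = 2. [u' v]_0^1/3 = (2)·v(1/3) − (-2)·v(0) = 2·v(1/3) + 2·v(0). Take V = H^1(0, 1/3); boundary term becomes part of RHS.
Weak formulation: find u (satisfying any essential BC) such that ∫_0^1/3 u'(x) v'(x) dx = ∫_0^1/3 f v dx + 2·v(1/3) + 2·v(0) for all v ∈ V (Neumann data are natural BCs: they enter the RHS as boundary terms).
Substituting f(x) = 2*cos(15*π*x) - 12, the right-hand side is ∫_0^1/3 (2*cos(15*π*x) - 12) v dx + 2·v(1/3) + 2·v(0).
Compatibility check (pure Neumann): taking v ≡ 1 ∈ V gives 0 = ∫_0^1/3 f dx + (2) − (-2), i.e. ∫_0^1/3 f dx must equal u'(0) − u'(1/3) = -4. Indeed ∫_0^1/3 (2*cos(15*π*x) - 12) dx = -4, so the data are compatible. The solution is then unique only up to an additive constant (fix it e.g. by requiring ∫_0^1/3 u dx = 0).


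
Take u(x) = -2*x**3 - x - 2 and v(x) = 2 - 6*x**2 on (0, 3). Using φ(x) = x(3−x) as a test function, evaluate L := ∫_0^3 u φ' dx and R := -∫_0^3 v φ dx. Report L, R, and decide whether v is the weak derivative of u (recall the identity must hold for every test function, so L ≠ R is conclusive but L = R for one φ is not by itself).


LHS = 387/5, RHS = 639/10. No, v is not the weak derivative of u.

u(x) = -2*x**3 - x - 2, classical derivative u'(x) = -6*x**2 - 1.
φ(x) = x(3−x), so φ'(x) = 3 - 2*x.
Note φ(0) = φ(3) = 0, so the boundary term u·φ vanishes.
LHS = ∫_0^3 u(x) φ'(x) dx = ∫_0^3 (4*x^4 - 6*x^3 + 2*x^2 + x - 6) dx. Term by term:
  ∫_0^3 4*x^4 dx = 972/5;  ∫_0^3 -6*x^3 dx = -243/2;  ∫_0^3 2*x^2 dx = 18;
  ∫_0^3 x dx = 9/2;  ∫_0^3 -6 dx = -18.
Sum: 972/5 − 243/2 + 18 + 9/2 − 18 = 387/5.
So LHS = 387/5.
∫_0^3 v(x) φ(x) dx = ∫_0^3 (6*x^4 - 18*x^3 - 2*x^2 + 6*x) dx. Term by term:
  ∫_0^3 6*x^4 dx = 1458/5;  ∫_0^3 -18*x^3 dx = -729/2;  ∫_0^3 -2*x^2 dx = -18;
  ∫_0^3 6*x dx = 27.
Sum: 1458/5 − 729/2 − 18 + 27 = -639/10.
So RHS = -∫_0^3 v(x) φ(x) dx = 639/10.
LHS − RHS = 27/2 ≠ 0, so the identity fails.
(For a valid weak derivative the identity must hold for EVERY test function, in particular this one. The failure shows v is NOT the weak derivative of u.)
Correct weak derivative would be u'(x) = -6*x**2 - 1.


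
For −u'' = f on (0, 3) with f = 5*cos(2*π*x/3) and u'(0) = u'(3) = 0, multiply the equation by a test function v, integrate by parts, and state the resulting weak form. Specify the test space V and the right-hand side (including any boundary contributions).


V = H^1(0, 3) (no boundary constraint on v; u is determined up to an additive constant); weak form: ∫_0^3 u'v' dx = ∫_0^3 (5*cos(2*π*x/3)) v dx for all v ∈ V.

Multiply both sides by a test function v and integrate from 0 to 3:
  ∫_0^3 −u''(x) v(x) dx = ∫_0^3 f(x) v(x) dx.
Integrate the LHS by parts once:
  ∫_0^3 −u'' v dx = −[u'(x) v(x)]_0^3 + ∫_0^3 u'(x) v'(x) dx.
Thus ∫_0^3 u'(x) v'(x) dx = ∫_0^3 f(x) v(x) dx + [u'(x) v(x)]_0^3.
Choose V so that boundary terms are either known or forced to vanish.
u has homogeneous Neumann: u'(0) = u'(3) = 0. So [u' v]_0^3 = 0·v(3) − 0·v(0) = 0 for any v; take V = H^1(0, 3).
Weak formulation: find u (satisfying any essential BC) such that ∫_0^3 u'(x) v'(x) dx = ∫_0^3 f v dx for all v ∈ V (homogeneous Neumann, so boundary terms vanish).
Substituting f(x) = 5*cos(2*π*x/3), the right-hand side is ∫_0^3 (5*cos(2*π*x/3)) v dx.
Compatibility check (pure Neumann): taking v ≡ 1 ∈ V gives 0 = ∫_0^3 f dx + (0) − (0), i.e. ∫_0^3 f dx must equal u'(0) − u'(3) = 0. Indeed ∫_0^3 (5*cos(2*π*x/3)) dx = 0, so the data are compatible. The solution is then unique only up to an additive constant (fix it e.g. by requiring ∫_0^3 u dx = 0).


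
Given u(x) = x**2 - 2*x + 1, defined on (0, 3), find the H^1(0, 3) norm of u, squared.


||u||_{H^1}^2 = 93/5

The H^1 norm (squared) on an interval (0, L) is
  ||u||_{H^1}^2 = ∫_0^L u(x)^2 dx + ∫_0^L u'(x)^2 dx.
Compute u'(x) = 2*x - 2.
Then u(x)^2 = x**4 - 4*x**3 + 6*x**2 - 4*x + 1 and u'(x)^2 = 4*x**2 - 8*x + 4.
Integrate each monomial from 0 to 3 using ∫_0^3 c·x^n dx = c·3^(n+1)/(n+1):
  ∫_0^3 u(x)^2 dx = ∫_0^3 (x^4 - 4*x^3 + 6*x^2 - 4*x + 1) dx. Term by term:
    ∫_0^3 x^4 dx = 243/5;  ∫_0^3 -4*x^3 dx = -81;  ∫_0^3 6*x^2 dx = 54;
    ∫_0^3 -4*x dx = -18;  ∫_0^3 1 dx = 3.
  Sum: 243/5 − 81 + 54 − 18 + 3 = 33/5.
  ∫_0^3 u'(x)^2 dx = ∫_0^3 (4*x^2 - 8*x + 4) dx. Term by term:
    ∫_0^3 4*x^2 dx = 36;  ∫_0^3 -8*x dx = -36;  ∫_0^3 4 dx = 12.
  Sum: 36 − 36 + 12 = 12.
Adding: ||u||_{H^1}^2 = 33/5 + 12 = 93/5.


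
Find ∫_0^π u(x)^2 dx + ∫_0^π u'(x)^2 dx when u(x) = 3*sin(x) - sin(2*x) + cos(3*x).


||u||_{H^1(0,π)}^2 = 16 + 33*π/2

u'(x) = -3*sin(3*x) + 3*cos(x) - 2*cos(2*x).
Expand u² and (u')² and integrate term by term on (0, π), using: for integers n ≥ 1, ∫_0^π sin²(nx) dx = ∫_0^π cos²(nx) dx = π/2; for n ≠ n', ∫_0^π sin(nx)sin(n'x) dx = ∫_0^π cos(nx)cos(n'x) dx = 0; and by product-to-sum, ∫_0^π sin(nx)cos(n'x) dx = ½∫_0^π [sin((n+n')x) + sin((n−n')x)] dx, which is 0 when n+n' is even and 2n/(n²−n'²) when n+n' is odd (it need not vanish on (0, π)).
  u² squared terms: (-1)²·∫sin(2x)² dx = 1·π/2 = π/2;  (3)²·∫sin(x)² dx = 9·π/2 = 9*π/2;  (1)²·∫cos(3x)² dx = 1·π/2 = π/2.
  u² cross terms: 2·(-1)·(3)·∫sin(2x)·sin(x) dx = -6·(0) = 0;  2·(-1)·(1)·∫sin(2x)·cos(3x) dx = -2·(-4/5) = 8/5;  2·(3)·(1)·∫sin(x)·cos(3x) dx = 6·(0) = 0.
  So ∫_0^π u² dx = π/2 + 9*π/2 + π/2 + 0 + 8/5 + 0 = 8/5 + 11*π/2.
  (u')² squared terms: (-3)²·∫sin(3x)² dx = 9·π/2 = 9*π/2;  (-2)²·∫cos(2x)² dx = 4·π/2 = 2*π;  (3)²·∫cos(x)² dx = 9·π/2 = 9*π/2.
  (u')² cross terms: 2·(-3)·(-2)·∫sin(3x)·cos(2x) dx = 12·(6/5) = 72/5;  2·(-3)·(3)·∫sin(3x)·cos(x) dx = -18·(0) = 0;  2·(-2)·(3)·∫cos(2x)·cos(x) dx = -12·(0) = 0.
  So ∫_0^π (u')² dx = 9*π/2 + 2*π + 9*π/2 + 72/5 + 0 + 0 = 72/5 + 11*π.
||u||_{H^1}^2 = (8/5 + 11*π/2) + (72/5 + 11*π) = 16 + 33*π/2.


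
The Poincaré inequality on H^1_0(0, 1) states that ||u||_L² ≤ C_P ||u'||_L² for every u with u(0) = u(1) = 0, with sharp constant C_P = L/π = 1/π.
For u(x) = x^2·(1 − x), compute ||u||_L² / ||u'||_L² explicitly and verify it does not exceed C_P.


||u||_L² / ||u'||_L² = sqrt(14)/14 < C_P = 1/π.

u(x) = x^2·(1 − x), so u'(x) = x*(2 - 3*x).
u(x) = x^2·(1 − x) vanishes at x = 0 and x = 1, so u ∈ H^1_0(0, 1). Differentiate via the product rule and integrate the resulting polynomials term by term.
  ∫_0^1 u² dx = ∫_0^1 (x^6 - 2*x^5 + x^4) dx. Term by term:
    ∫_0^1 x^6 dx = 1/7;  ∫_0^1 -2*x^5 dx = -1/3;  ∫_0^1 x^4 dx = 1/5.
  Sum: 1/7 − 1/3 + 1/5 = 1/105.
  ∫_0^1 (u')² dx = ∫_0^1 (9*x^4 - 12*x^3 + 4*x^2) dx. Term by term:
    ∫_0^1 9*x^4 dx = 9/5;  ∫_0^1 -12*x^3 dx = -3;  ∫_0^1 4*x^2 dx = 4/3.
  Sum: 9/5 − 3 + 4/3 = 2/15.
∫_0^1 u² dx = 1/105, so ||u||_L² = sqrt(105)/105.
∫_0^1 (u')² dx = 2/15, so ||u'||_L² = sqrt(30)/15.
Ratio ||u||_L² / ||u'||_L² = sqrt(14)/14.
Sharp Poincaré constant on H^1_0(0, 1) is C_P = L/π = 1/π, achieved by sin(π·x).
A polynomial bump cannot attain the sharp Poincaré constant (only the first sine eigenfunction does), so the ratio is strictly less than C_P, consistent with ||u||_L² ≤ C_P ||u'||_L².


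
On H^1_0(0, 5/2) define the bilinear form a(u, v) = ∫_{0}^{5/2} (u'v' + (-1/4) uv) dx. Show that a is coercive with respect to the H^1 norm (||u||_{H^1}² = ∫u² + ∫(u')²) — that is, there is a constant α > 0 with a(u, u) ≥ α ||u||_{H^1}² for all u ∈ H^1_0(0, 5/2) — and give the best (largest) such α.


α = (-25 + 16*π^2)/(4*(25 + 4*π^2))

Coercivity of a(·,·) on H^1_0(0, 5/2) means a(u, u) ≥ α ||u||_{H^1}² for every u ∈ H^1_0.
The interval has length L = 5/2, and Poincaré/coercivity depend only on L. Here a(u, u) = ∫(u')² + (-1/4)·∫u².
Here c = -1/4 < 0 with |c| < (π/L)² = 4*π^2/25, so coercivity still holds. The condition a(u,u) ≥ α||u||_{H^1}² reads (1−α)∫(u')² ≥ (α−c)∫u². Any admissible α is ≤ 1 (rapidly oscillating u have ∫u²/∫(u')² → 0), and α = 1 would force 0 ≥ (1−c)∫u², impossible since c < 1; so 1−α > 0. By the sharp Poincaré inequality on H^1_0 of an interval of length L, ∫(u')² ≥ (π/L)²∫u² with equality for the first sine mode sin(π(x−x₀)/L) (x₀ the left endpoint), so the inequality holds for all u iff (1−α)(π/L)² ≥ α − c, i.e. α ≤ ((π/L)² + c)/((π/L)² + 1) = (1 + c(L/π)²)/(1 + (L/π)²). (Direct route, valid since c ≤ 0: Poincaré gives c∫u² ≥ c(L/π)²∫(u')², so a(u,u) ≥ (1 + c(L/π)²)∫(u')², while ||u||_{H^1}² ≤ (1 + (L/π)²)∫(u')²; dividing yields the same α.) With (π/L)² = 4*π^2/25 and c = -1/4, the largest admissible constant is α = ((π/L)² + c)/((π/L)² + 1).
Simplifying, α = (-25 + 16*π^2)/(4*(25 + 4*π^2)).


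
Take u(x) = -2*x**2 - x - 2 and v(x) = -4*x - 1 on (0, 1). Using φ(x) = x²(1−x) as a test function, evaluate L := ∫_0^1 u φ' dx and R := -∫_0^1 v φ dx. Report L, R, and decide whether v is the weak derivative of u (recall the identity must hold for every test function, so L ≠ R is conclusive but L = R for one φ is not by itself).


LHS = 17/60, RHS = 17/60. Yes, v = u' weakly.

u(x) = -2*x**2 - x - 2, classical derivative u'(x) = -4*x - 1.
φ(x) = x²(1−x), so φ'(x) = x*(2 - 3*x).
Note φ(0) = φ(1) = 0, so the boundary term u·φ vanishes.
LHS = ∫_0^1 u(x) φ'(x) dx = ∫_0^1 (6*x^4 - x^3 + 4*x^2 - 4*x) dx. Term by term:
  ∫_0^1 6*x^4 dx = 6/5;  ∫_0^1 -x^3 dx = -1/4;  ∫_0^1 4*x^2 dx = 4/3;
  ∫_0^1 -4*x dx = -2.
Sum: 6/5 − 1/4 + 4/3 − 2 = 17/60.
So LHS = 17/60.
∫_0^1 v(x) φ(x) dx = ∫_0^1 (4*x^4 - 3*x^3 - x^2) dx. Term by term:
  ∫_0^1 4*x^4 dx = 4/5;  ∫_0^1 -3*x^3 dx = -3/4;  ∫_0^1 -x^2 dx = -1/3.
Sum: 4/5 − 3/4 − 1/3 = -17/60.
So RHS = -∫_0^1 v(x) φ(x) dx = 17/60.
LHS = RHS, so the identity holds for this test φ.
Moreover u is smooth here and v(x) = u'(x) = -4*x - 1 pointwise, so the identity holds for every test function. Hence v is the weak derivative of u.


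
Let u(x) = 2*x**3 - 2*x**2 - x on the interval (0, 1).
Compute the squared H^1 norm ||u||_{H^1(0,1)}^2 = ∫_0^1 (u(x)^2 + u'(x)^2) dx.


||u||_{H^1}^2 = 221/105

The H^1 norm (squared) on an interval (0, L) is
  ||u||_{H^1}^2 = ∫_0^L u(x)^2 dx + ∫_0^L u'(x)^2 dx.
Compute u'(x) = 6*x**2 - 4*x - 1.
Then u(x)^2 = 4*x**6 - 8*x**5 + 4*x**3 + x**2 and u'(x)^2 = 36*x**4 - 48*x**3 + 4*x**2 + 8*x + 1.
Integrate each monomial from 0 to 1 using ∫_0^1 c·x^n dx = c·1^(n+1)/(n+1):
  ∫_0^1 u(x)^2 dx = ∫_0^1 (4*x^6 - 8*x^5 + 4*x^3 + x^2) dx. Term by term:
    ∫_0^1 4*x^6 dx = 4/7;  ∫_0^1 -8*x^5 dx = -4/3;  ∫_0^1 4*x^3 dx = 1;
    ∫_0^1 x^2 dx = 1/3.
  Sum: 4/7 − 4/3 + 1 + 1/3 = 4/7.
  ∫_0^1 u'(x)^2 dx = ∫_0^1 (36*x^4 - 48*x^3 + 4*x^2 + 8*x + 1) dx. Term by term:
    ∫_0^1 36*x^4 dx = 36/5;  ∫_0^1 -48*x^3 dx = -12;  ∫_0^1 4*x^2 dx = 4/3;
    ∫_0^1 8*x dx = 4;  ∫_0^1 1 dx = 1.
  Sum: 36/5 − 12 + 4/3 + 4 + 1 = 23/15.
Adding: ||u||_{H^1}^2 = 4/7 + 23/15 = 221/105.


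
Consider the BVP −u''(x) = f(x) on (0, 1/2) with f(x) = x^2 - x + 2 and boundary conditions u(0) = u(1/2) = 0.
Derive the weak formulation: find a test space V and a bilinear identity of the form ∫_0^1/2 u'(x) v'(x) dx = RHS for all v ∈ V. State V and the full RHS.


V = H^1_0(0, 1/2) (so v(0) = v(1/2) = 0); weak form: ∫_0^1/2 u'v' dx = ∫_0^1/2 (x^2 - x + 2) v dx for all v ∈ V.

Multiply both sides by a test function v and integrate from 0 to 1/2:
  ∫_0^1/2 −u''(x) v(x) dx = ∫_0^1/2 f(x) v(x) dx.
Integrate the LHS by parts once:
  ∫_0^1/2 −u'' v dx = −[u'(x) v(x)]_0^1/2 + ∫_0^1/2 u'(x) v'(x) dx.
Thus ∫_0^1/2 u'(x) v'(x) dx = ∫_0^1/2 f(x) v(x) dx + [u'(x) v(x)]_0^1/2.
Choose V so that boundary terms are either known or forced to vanish.
u is Dirichlet: u(0) = u(1/2) = 0. Let V = H^1_0(0, 1/2); then v(0) = v(1/2) = 0, and [u' v]_0^1/2 = 0.
Weak formulation: find u (satisfying any essential BC) such that ∫_0^1/2 u'(x) v'(x) dx = ∫_0^1/2 f v dx for all v ∈ V.
Substituting f(x) = x^2 - x + 2, the right-hand side is ∫_0^1/2 (x^2 - x + 2) v dx.


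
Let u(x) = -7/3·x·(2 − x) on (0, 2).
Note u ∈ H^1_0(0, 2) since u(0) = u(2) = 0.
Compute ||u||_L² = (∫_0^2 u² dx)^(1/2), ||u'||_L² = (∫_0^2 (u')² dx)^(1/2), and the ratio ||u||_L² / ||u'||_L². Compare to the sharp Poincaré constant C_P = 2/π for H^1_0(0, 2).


||u||_L² / ||u'||_L² = sqrt(10)/5 < C_P = 2/π.

u(x) = -7/3·x·(2 − x), so u'(x) = 14*x/3 - 14/3.
u(x) = -7/3·x·(2 − x) vanishes at x = 0 and x = 2, so u ∈ H^1_0(0, 2). Differentiate via the product rule and integrate the resulting polynomials term by term.
  ∫_0^2 u² dx = ∫_0^2 (49*x^4/9 - 196*x^3/9 + 196*x^2/9) dx. Term by term:
    ∫_0^2 49*x^4/9 dx = 1568/45;  ∫_0^2 -196*x^3/9 dx = -784/9;  ∫_0^2 196*x^2/9 dx = 1568/27.
  Sum: 1568/45 − 784/9 + 1568/27 = 784/135.
  ∫_0^2 (u')² dx = ∫_0^2 (196*x^2/9 - 392*x/9 + 196/9) dx. Term by term:
    ∫_0^2 196*x^2/9 dx = 1568/27;  ∫_0^2 -392*x/9 dx = -784/9;  ∫_0^2 196/9 dx = 392/9.
  Sum: 1568/27 − 784/9 + 392/9 = 392/27.
∫_0^2 u² dx = 784/135, so ||u||_L² = 28*sqrt(15)/45.
∫_0^2 (u')² dx = 392/27, so ||u'||_L² = 14*sqrt(6)/9.
Ratio ||u||_L² / ||u'||_L² = sqrt(10)/5.
Sharp Poincaré constant on H^1_0(0, 2) is C_P = L/π = 2/π, achieved by sin(π/2·x).
A polynomial bump cannot attain the sharp Poincaré constant (only the first sine eigenfunction does), so the ratio is strictly less than C_P, consistent with ||u||_L² ≤ C_P ||u'||_L².


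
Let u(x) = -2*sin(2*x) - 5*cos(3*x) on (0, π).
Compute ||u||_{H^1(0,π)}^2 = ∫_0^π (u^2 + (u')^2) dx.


||u||_{H^1(0,π)}^2 = -160 + 135*π

u'(x) = 15*sin(3*x) - 4*cos(2*x).
Expand u² and (u')² and integrate term by term on (0, π), using: for integers n ≥ 1, ∫_0^π sin²(nx) dx = ∫_0^π cos²(nx) dx = π/2; for n ≠ n', ∫_0^π sin(nx)sin(n'x) dx = ∫_0^π cos(nx)cos(n'x) dx = 0; and by product-to-sum, ∫_0^π sin(nx)cos(n'x) dx = ½∫_0^π [sin((n+n')x) + sin((n−n')x)] dx, which is 0 when n+n' is even and 2n/(n²−n'²) when n+n' is odd (it need not vanish on (0, π)).
  u² squared terms: (-5)²·∫cos(3x)² dx = 25·π/2 = 25*π/2;  (-2)²·∫sin(2x)² dx = 4·π/2 = 2*π.
  u² cross terms: 2·(-5)·(-2)·∫cos(3x)·sin(2x) dx = 20·(-4/5) = -16.
  So ∫_0^π u² dx = 25*π/2 + 2*π − 16 = -16 + 29*π/2.
  (u')² squared terms: (-4)²·∫cos(2x)² dx = 16·π/2 = 8*π;  (15)²·∫sin(3x)² dx = 225·π/2 = 225*π/2.
  (u')² cross terms: 2·(-4)·(15)·∫cos(2x)·sin(3x) dx = -120·(6/5) = -144.
  So ∫_0^π (u')² dx = 8*π + 225*π/2 − 144 = -144 + 241*π/2.
||u||_{H^1}^2 = (-16 + 29*π/2) + (-144 + 241*π/2) = -160 + 135*π.
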